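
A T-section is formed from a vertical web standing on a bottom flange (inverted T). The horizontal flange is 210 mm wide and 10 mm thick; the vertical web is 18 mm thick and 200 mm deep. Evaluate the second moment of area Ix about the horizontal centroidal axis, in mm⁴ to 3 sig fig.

Ix ≈ 2.66 × 10⁷ mm⁴

Treat the section as a set of non-overlapping primitives; coordinates are from the bounding-box lower-left.
Flange: 210 × 10, A = 2 100 mm², y = 5 mm, Ī = 17 500 mm⁴.
Web: 18 × 200, A = 3 600 mm², y = 110 mm, Ī = 12 000 000 mm⁴.
Centroid: ȳ = ΣA·y / ΣA = 71.316 mm.
Transfer each piece to the horizontal centroidal axis using Ī + A·d² with d = y − 71.316:
  flange: d = -66.316 mm → contributes +9 252 846 mm⁴
  web: d = 38.684 mm → contributes +17 387 285 mm⁴
Total I = 26 640 132 mm⁴.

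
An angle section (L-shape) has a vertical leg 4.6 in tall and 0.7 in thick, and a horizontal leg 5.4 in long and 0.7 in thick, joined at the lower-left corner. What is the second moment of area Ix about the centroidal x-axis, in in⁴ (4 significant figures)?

Break the section into simple shapes (no overlaps), measuring from the bottom-left corner of the bounding box.
Vertical leg: 0.7 × 4.6, A = 3.22 in², y = 2.3 in, Ī = 5.67793 in⁴.
Horizontal leg (remainder): 4.7 × 0.7, A = 3.29 in², y = 0.35 in, Ī = 0.134342 in⁴.
Centroid: ȳ = ΣA·y / ΣA = 1.31452 in.
Transfer each piece to the centroidal x-axis using Ī + A·d² with d = y − 1.31452:
  vertical leg: d = 0.985484 in → contributes +8.80513 in⁴
  horizontal leg (remainder): d = -0.964516 in → contributes +3.195 in⁴
Total I = 12.0001 in⁴.

Ix ≈ 12.00 in⁴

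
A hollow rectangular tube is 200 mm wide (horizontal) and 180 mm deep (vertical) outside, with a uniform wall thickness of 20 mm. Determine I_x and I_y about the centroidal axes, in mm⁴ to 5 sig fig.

I_x ≈ 6.0613 × 10⁷ mm⁴, I_y ≈ 7.2213 × 10⁷ mm⁴

Decompose the section into non-overlapping parts with the origin at the bottom-left of its bounding rectangle.
Outer rectangle: 200 × 180, A = 36 000 mm², y = 90 mm, Ī = 97 200 000 mm⁴.
Inner void (subtracted): 160 × 140, A = 22 400 mm², y = 90 mm, Ī = 36 586 667 mm⁴.
By symmetry the centroid is at mid-height, ȳ = 90 mm.
All pieces are centred on the centroidal x-axis, so I = ΣĪ (holes subtracted) = 60 613 333 mm⁴.
Repeating about the centroidal y-axis gives I_y = 72 213 333 mm⁴.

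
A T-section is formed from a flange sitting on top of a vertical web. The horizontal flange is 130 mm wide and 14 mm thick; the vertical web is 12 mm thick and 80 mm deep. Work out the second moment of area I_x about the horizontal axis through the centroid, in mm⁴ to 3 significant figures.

Treat the section as a set of non-overlapping primitives; coordinates are from the bounding-box lower-left.
Flange: 130 × 14, A = 1 820 mm², y = 87 mm, Ī = 29 727 mm⁴.
Web: 12 × 80, A = 960 mm², y = 40 mm, Ī = 512 000 mm⁴.
Centroid: ȳ = ΣA·y / ΣA = 70.77 mm.
Transfer each piece to the horizontal axis through the centroid using Ī + A·d² with d = y − 70.77:
  flange: d = 16.23 mm → contributes +509 151 mm⁴
  web: d = -30.77 mm → contributes +1 420 908 mm⁴
Total I = 1 930 059 mm⁴.

I_x ≈ 1.93 × 10⁶ mm⁴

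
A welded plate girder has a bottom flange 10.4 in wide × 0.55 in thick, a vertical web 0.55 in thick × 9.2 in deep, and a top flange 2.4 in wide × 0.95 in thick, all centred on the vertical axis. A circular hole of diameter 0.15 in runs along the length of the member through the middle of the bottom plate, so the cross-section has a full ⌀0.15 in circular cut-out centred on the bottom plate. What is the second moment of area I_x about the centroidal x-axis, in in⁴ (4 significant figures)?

I_x ≈ 210.1 in⁴

Break the section into simple shapes (no overlaps), measuring from the bottom-left corner of the bounding box.
Bottom plate: 10.4 × 0.55, A = 5.72 in², y = 0.275 in, Ī = 0.144192 in⁴.
Web plate: 0.55 × 9.2, A = 5.06 in², y = 5.15 in, Ī = 35.6899 in⁴.
Top plate: 2.4 × 0.95, A = 2.28 in², y = 10.225 in, Ī = 0.171475 in⁴.
Hole (subtracted): ⌀0.15, A = 0.0176715 in², y = 0.275 in, Ī = 0.0000248505 in⁴.
Centroid: ȳ = ΣA·y / ΣA = 3.90576 in.
Transfer each piece to the centroidal x-axis using Ī + A·d² with d = y − 3.90576:
  bottom plate: d = -3.63076 in → contributes +75.5474 in⁴
  web plate: d = 1.24424 in → contributes +43.5235 in⁴
  top plate: d = 6.31924 in → contributes +91.2184 in⁴
  hole: d = -3.63076 in → contributes −0.232977 in⁴
Total I = 210.056 in⁴.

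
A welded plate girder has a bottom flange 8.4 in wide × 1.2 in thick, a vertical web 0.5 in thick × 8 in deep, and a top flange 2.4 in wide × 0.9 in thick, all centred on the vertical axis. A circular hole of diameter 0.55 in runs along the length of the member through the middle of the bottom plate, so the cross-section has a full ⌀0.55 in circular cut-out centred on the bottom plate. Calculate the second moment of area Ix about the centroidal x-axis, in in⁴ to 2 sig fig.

Ix ≈ 190 in⁴

Break the section into simple shapes (no overlaps), measuring from the bottom-left corner of the bounding box.
Bottom plate: 8.4 × 1.2, A = 10.08 in², y = 0.6 in, Ī = 1.21 in⁴.
Web plate: 0.5 × 8, A = 4 in², y = 5.2 in, Ī = 21.33 in⁴.
Top plate: 2.4 × 0.9, A = 2.16 in², y = 9.65 in, Ī = 0.1458 in⁴.
Hole (subtracted): ⌀0.55, A = 0.2376 in², y = 0.6 in, Ī = 0.004492 in⁴.
Centroid: ȳ = ΣA·y / ΣA = 2.971 in.
Transfer each piece to the centroidal x-axis using Ī + A·d² with d = y − 2.971:
  bottom plate: d = -2.371 in → contributes +57.89 in⁴
  web plate: d = 2.229 in → contributes +41.2 in⁴
  top plate: d = 6.679 in → contributes +96.49 in⁴
  hole: d = -2.371 in → contributes −1.341 in⁴
Total I = 194.2 in⁴.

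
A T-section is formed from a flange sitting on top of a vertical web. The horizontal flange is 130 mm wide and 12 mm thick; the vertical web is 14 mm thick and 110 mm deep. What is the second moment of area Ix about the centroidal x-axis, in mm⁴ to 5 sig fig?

Ix ≈ 4.4552 × 10⁶ mm⁴

Break the section into simple shapes (no overlaps), measuring from the bottom-left corner of the bounding box.
Flange: 130 × 12, A = 1 560 mm², y = 116 mm, Ī = 18 720 mm⁴.
Web: 14 × 110, A = 1 540 mm², y = 55 mm, Ī = 1 552 833 mm⁴.
Centroid: ȳ = ΣA·y / ΣA = 85.69677 mm.
Transfer each piece to the centroidal x-axis using Ī + A·d² with d = y − 85.69677:
  flange: d = 30.30323 mm → contributes +1 451 245 mm⁴
  web: d = -30.69677 mm → contributes +3 003 963 mm⁴
Total I = 4 455 208 mm⁴.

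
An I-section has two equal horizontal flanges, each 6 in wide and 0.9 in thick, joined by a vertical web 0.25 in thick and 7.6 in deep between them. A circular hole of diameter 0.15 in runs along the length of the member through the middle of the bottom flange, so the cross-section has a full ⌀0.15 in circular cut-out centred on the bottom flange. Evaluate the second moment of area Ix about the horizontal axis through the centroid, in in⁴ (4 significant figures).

Decompose the section into non-overlapping parts with the origin at the bottom-left of its bounding rectangle.
Bottom flange: 6 × 0.9, A = 5.4 in², y = 0.45 in, Ī = 0.3645 in⁴.
Web: 0.25 × 7.6, A = 1.9 in², y = 4.7 in, Ī = 9.14533 in⁴.
Top flange: 6 × 0.9, A = 5.4 in², y = 8.95 in, Ī = 0.3645 in⁴.
Hole (subtracted): ⌀0.15, A = 0.0176715 in², y = 0.45 in, Ī = 0.0000248505 in⁴.
Centroid: ȳ = ΣA·y / ΣA = 4.70592 in.
Transfer each piece to the horizontal axis through the centroid using Ī + A·d² with d = y − 4.70592:
  bottom flange: d = -4.25592 in → contributes +98.174 in⁴
  web: d = -0.00592192 in → contributes +9.1454 in⁴
  top flange: d = 4.24408 in → contributes +97.6304 in⁴
  hole: d = -4.25592 in → contributes −0.320106 in⁴
Total I = 204.63 in⁴.

Ix ≈ 204.6 in⁴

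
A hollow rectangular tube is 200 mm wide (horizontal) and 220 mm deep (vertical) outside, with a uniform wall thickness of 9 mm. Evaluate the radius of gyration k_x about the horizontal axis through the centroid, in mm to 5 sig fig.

k_x ≈ 85.144 mm

Treat the section as a set of non-overlapping primitives; coordinates are from the bounding-box lower-left.
Outer rectangle: 200 × 220, A = 44 000 mm², y = 110 mm, Ī = 177 466 667 mm⁴.
Inner void (subtracted): 182 × 202, A = 36 764 mm², y = 110 mm, Ī = 125 009 855 mm⁴.
By symmetry the centroid is at mid-height, ȳ = 110 mm.
All pieces are centred on the horizontal axis through the centroid, so I = ΣĪ (holes subtracted) = 52 456 812 mm⁴.
Radius of gyration: k = √(I/A) = √(52 456 812 / 7 236) = 85.14353 mm.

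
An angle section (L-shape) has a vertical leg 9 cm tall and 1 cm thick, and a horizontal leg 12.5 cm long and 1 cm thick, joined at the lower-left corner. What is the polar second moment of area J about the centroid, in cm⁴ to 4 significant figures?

Break the section into simple shapes (no overlaps), measuring from the bottom-left corner of the bounding box.
Vertical leg: 1 × 9, A = 9 cm², y = 4.5 cm, Ī = 60.75 cm⁴.
Horizontal leg (remainder): 11.5 × 1, A = 11.5 cm², y = 0.5 cm, Ī = 0.958333 cm⁴.
Centroid: ȳ = ΣA·y / ΣA = 2.2561 cm.
Transfer each piece to the centroidal x-axis using Ī + A·d² with d = y − 2.2561:
  vertical leg: d = 2.2439 cm → contributes +106.066 cm⁴
  horizontal leg (remainder): d = -1.7561 cm → contributes +36.4229 cm⁴
Total I = 142.489 cm⁴.
For the y-axis: x̄ = 4.0061 cm.
Repeating about the centroidal y-axis gives I_y = 324.708 cm⁴.
Polar second moment: J = I_x + I_y = 467.196 cm⁴.

J ≈ 467.2 cm⁴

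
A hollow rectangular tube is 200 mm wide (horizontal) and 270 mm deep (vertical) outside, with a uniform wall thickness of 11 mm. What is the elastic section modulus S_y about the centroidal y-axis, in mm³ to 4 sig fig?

Break the section into simple shapes (no overlaps), measuring from the bottom-left corner of the bounding box.
Outer rectangle: 200 × 270, A = 54 000 mm², x = 100 mm, Ī = 180 000 000 mm⁴.
Inner void (subtracted): 178 × 248, A = 44 144 mm², x = 100 mm, Ī = 116 554 875 mm⁴.
By symmetry the centroid is at mid-width, x̄ = 100 mm.
All pieces are centred on the centroidal y-axis, so I = ΣĪ (holes subtracted) = 63 445 125 mm⁴.
Extreme fibre distance c = 100 mm; S = I/c = 634 451 mm³.

S_y ≈ 6.345 × 10⁵ mm³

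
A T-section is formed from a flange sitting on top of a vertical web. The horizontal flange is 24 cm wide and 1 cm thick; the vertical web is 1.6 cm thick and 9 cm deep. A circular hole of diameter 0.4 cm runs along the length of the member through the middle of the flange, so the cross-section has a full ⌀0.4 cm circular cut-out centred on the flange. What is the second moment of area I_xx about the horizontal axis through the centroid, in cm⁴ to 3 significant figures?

I_xx ≈ 324 cm⁴

Break the section into simple shapes (no overlaps), measuring from the bottom-left corner of the bounding box.
Flange: 24 × 1, A = 24 cm², y = 9.5 cm, Ī = 2 cm⁴.
Web: 1.6 × 9, A = 14.4 cm², y = 4.5 cm, Ī = 97.2 cm⁴.
Hole (subtracted): ⌀0.4, A = 0.12566 cm², y = 9.5 cm, Ī = 0.0012566 cm⁴.
Centroid: ȳ = ΣA·y / ΣA = 7.6188 cm.
Transfer each piece to the horizontal axis through the centroid using Ī + A·d² with d = y − 7.6188:
  flange: d = 1.8812 cm → contributes +86.93 cm⁴
  web: d = -3.1188 cm → contributes +237.27 cm⁴
  hole: d = 1.8812 cm → contributes −0.44595 cm⁴
Total I = 323.76 cm⁴.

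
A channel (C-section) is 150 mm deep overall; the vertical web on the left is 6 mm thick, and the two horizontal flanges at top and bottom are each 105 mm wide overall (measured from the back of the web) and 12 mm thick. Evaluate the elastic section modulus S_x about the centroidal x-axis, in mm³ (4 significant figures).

Break the section into simple shapes (no overlaps), measuring from the bottom-left corner of the bounding box.
Web: 6 × 150, A = 900 mm², y = 75 mm, Ī = 1 687 500 mm⁴.
Top flange (beyond web): 99 × 12, A = 1 188 mm², y = 144 mm, Ī = 14 256 mm⁴.
Bottom flange (beyond web): 99 × 12, A = 1 188 mm², y = 6 mm, Ī = 14 256 mm⁴.
By symmetry the centroid is at mid-height, ȳ = 75 mm.
Transfer each piece to the centroidal x-axis using Ī + A·d² with d = y − 75:
  web: d = 0 mm → contributes +1 687 500 mm⁴
  top flange (beyond web): d = 69 mm → contributes +5 670 324 mm⁴
  bottom flange (beyond web): d = -69 mm → contributes +5 670 324 mm⁴
Total I = 13 028 148 mm⁴.
Extreme fibre distance c = 75 mm; S = I/c = 173 709 mm³.

S_x ≈ 1.737 × 10⁵ mm³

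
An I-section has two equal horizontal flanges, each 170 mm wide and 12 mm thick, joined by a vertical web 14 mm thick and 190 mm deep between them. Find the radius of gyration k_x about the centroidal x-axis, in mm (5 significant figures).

Decompose the section into non-overlapping parts with the origin at the bottom-left of its bounding rectangle.
Bottom flange: 170 × 12, A = 2 040 mm², y = 6 mm, Ī = 24 480 mm⁴.
Web: 14 × 190, A = 2 660 mm², y = 107 mm, Ī = 8 002 167 mm⁴.
Top flange: 170 × 12, A = 2 040 mm², y = 208 mm, Ī = 24 480 mm⁴.
By symmetry the centroid is at mid-height, ȳ = 107 mm.
Transfer each piece to the centroidal x-axis using Ī + A·d² with d = y − 107:
  bottom flange: d = -101 mm → contributes +20 834 520 mm⁴
  web: d = 0 mm → contributes +8 002 167 mm⁴
  top flange: d = 101 mm → contributes +20 834 520 mm⁴
Total I = 49 671 207 mm⁴.
Radius of gyration: k = √(I/A) = √(49 671 207 / 6 740) = 85.84646 mm.

k_x ≈ 85.846 mm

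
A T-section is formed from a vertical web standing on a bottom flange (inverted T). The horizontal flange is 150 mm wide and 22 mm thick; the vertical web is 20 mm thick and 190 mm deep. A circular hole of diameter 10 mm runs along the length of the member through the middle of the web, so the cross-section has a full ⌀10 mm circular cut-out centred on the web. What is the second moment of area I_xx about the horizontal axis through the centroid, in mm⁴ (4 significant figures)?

I_xx ≈ 3.122 × 10⁷ mm⁴

Break the section into simple shapes (no overlaps), measuring from the bottom-left corner of the bounding box.
Flange: 150 × 22, A = 3 300 mm², y = 11 mm, Ī = 133 100 mm⁴.
Web: 20 × 190, A = 3 800 mm², y = 117 mm, Ī = 11 431 667 mm⁴.
Hole (subtracted): ⌀10, A = 78.5398 mm², y = 117 mm, Ī = 490.874 mm⁴.
Centroid: ȳ = ΣA·y / ΣA = 67.1813 mm.
Transfer each piece to the horizontal axis through the centroid using Ī + A·d² with d = y − 67.1813:
  flange: d = -56.1813 mm → contributes +10 549 018 mm⁴
  web: d = 49.8187 mm → contributes +20 862 897 mm⁴
  hole: d = 49.8187 mm → contributes −195 419 mm⁴
Total I = 31 216 495 mm⁴.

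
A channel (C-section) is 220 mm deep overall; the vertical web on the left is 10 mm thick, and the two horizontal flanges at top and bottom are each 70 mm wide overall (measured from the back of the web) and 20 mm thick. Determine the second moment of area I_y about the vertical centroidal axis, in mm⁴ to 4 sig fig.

Split into non-overlapping primitives; take the origin at the lower-left of the bounding box.
Web: 10 × 220, A = 2 200 mm², x = 5 mm, Ī = 18333.3 mm⁴.
Top flange (beyond web): 60 × 20, A = 1 200 mm², x = 40 mm, Ī = 360 000 mm⁴.
Bottom flange (beyond web): 60 × 20, A = 1 200 mm², x = 40 mm, Ī = 360 000 mm⁴.
Centroid: x̄ = ΣA·x / ΣA = 23.2609 mm.
Transfer each piece to the vertical centroidal axis using Ī + A·d² with d = x − 23.2609:
  web: d = -18.2609 mm → contributes +751 944 mm⁴
  top flange (beyond web): d = 16.7391 mm → contributes +696 238 mm⁴
  bottom flange (beyond web): d = 16.7391 mm → contributes +696 238 mm⁴
Total I = 2 144 420 mm⁴.

I_y ≈ 2.144 × 10⁶ mm⁴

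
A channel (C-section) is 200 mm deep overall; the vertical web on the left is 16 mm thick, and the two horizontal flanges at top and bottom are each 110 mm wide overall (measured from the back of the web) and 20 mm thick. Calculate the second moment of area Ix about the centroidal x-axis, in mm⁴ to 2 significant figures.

Ix ≈ 4.1 × 10⁷ mm⁴

Treat the section as a set of non-overlapping primitives; coordinates are from the bounding-box lower-left.
Web: 16 × 200, A = 3 200 mm², y = 100 mm, Ī = 10 666 667 mm⁴.
Top flange (beyond web): 94 × 20, A = 1 880 mm², y = 190 mm, Ī = 62 667 mm⁴.
Bottom flange (beyond web): 94 × 20, A = 1 880 mm², y = 10 mm, Ī = 62 667 mm⁴.
By symmetry the centroid is at mid-height, ȳ = 100 mm.
Transfer each piece to the centroidal x-axis using Ī + A·d² with d = y − 100:
  web: d = 0 mm → contributes +10 666 667 mm⁴
  top flange (beyond web): d = 90 mm → contributes +15 290 667 mm⁴
  bottom flange (beyond web): d = -90 mm → contributes +15 290 667 mm⁴
Total I = 41 248 000 mm⁴.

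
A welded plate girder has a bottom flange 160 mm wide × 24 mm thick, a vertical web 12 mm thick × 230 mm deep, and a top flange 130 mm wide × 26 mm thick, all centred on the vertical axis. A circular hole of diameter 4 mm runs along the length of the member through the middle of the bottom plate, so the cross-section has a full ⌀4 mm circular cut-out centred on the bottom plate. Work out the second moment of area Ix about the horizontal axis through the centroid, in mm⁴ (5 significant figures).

Ix ≈ 1.2937 × 10⁸ mm⁴

Break the section into simple shapes (no overlaps), measuring from the bottom-left corner of the bounding box.
Bottom plate: 160 × 24, A = 3 840 mm², y = 12 mm, Ī = 184 320 mm⁴.
Web plate: 12 × 230, A = 2 760 mm², y = 139 mm, Ī = 12 167 000 mm⁴.
Top plate: 130 × 26, A = 3 380 mm², y = 267 mm, Ī = 190406.7 mm⁴.
Hole (subtracted): ⌀4, A = 12.56637 mm², y = 12 mm, Ī = 12.56637 mm⁴.
Centroid: ȳ = ΣA·y / ΣA = 133.6381 mm.
Transfer each piece to the horizontal axis through the centroid using Ī + A·d² with d = y − 133.6381:
  bottom plate: d = -121.6381 mm → contributes +57 000 326 mm⁴
  web plate: d = 5.361869 mm → contributes +12 246 349 mm⁴
  top plate: d = 133.3619 mm → contributes +60 305 018 mm⁴
  hole: d = -121.6381 mm → contributes −185942.5 mm⁴
Total I = 129 365 751 mm⁴.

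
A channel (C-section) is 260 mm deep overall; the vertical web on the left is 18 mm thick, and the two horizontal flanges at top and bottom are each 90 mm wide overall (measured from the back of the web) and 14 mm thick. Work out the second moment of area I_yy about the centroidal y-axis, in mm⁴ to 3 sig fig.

I_yy ≈ 3.85 × 10⁶ mm⁴

Treat the section as a set of non-overlapping primitives; coordinates are from the bounding-box lower-left.
Web: 18 × 260, A = 4 680 mm², x = 9 mm, Ī = 126 360 mm⁴.
Top flange (beyond web): 72 × 14, A = 1 008 mm², x = 54 mm, Ī = 435 456 mm⁴.
Bottom flange (beyond web): 72 × 14, A = 1 008 mm², x = 54 mm, Ī = 435 456 mm⁴.
Centroid: x̄ = ΣA·x / ΣA = 22.548 mm.
Transfer each piece to the centroidal y-axis using Ī + A·d² with d = x − 22.548:
  web: d = -13.548 mm → contributes +985 415 mm⁴
  top flange (beyond web): d = 31.452 mm → contributes +1 432 574 mm⁴
  bottom flange (beyond web): d = 31.452 mm → contributes +1 432 574 mm⁴
Total I = 3 850 562 mm⁴.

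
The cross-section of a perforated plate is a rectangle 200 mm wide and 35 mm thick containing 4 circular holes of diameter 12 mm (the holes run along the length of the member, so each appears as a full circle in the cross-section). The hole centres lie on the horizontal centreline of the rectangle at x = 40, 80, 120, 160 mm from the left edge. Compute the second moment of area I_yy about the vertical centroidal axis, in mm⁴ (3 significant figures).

I_yy ≈ 2.24 × 10⁷ mm⁴

Decompose the section into non-overlapping parts with the origin at the bottom-left of its bounding rectangle.
Plate: 200 × 35, A = 7 000 mm², x = 100 mm, Ī = 23 333 333 mm⁴.
Hole 1 (subtracted): ⌀12, A = 113.1 mm², x = 40 mm, Ī = 1017.9 mm⁴.
Hole 2 (subtracted): ⌀12, A = 113.1 mm², x = 80 mm, Ī = 1017.9 mm⁴.
Hole 3 (subtracted): ⌀12, A = 113.1 mm², x = 120 mm, Ī = 1017.9 mm⁴.
Hole 4 (subtracted): ⌀12, A = 113.1 mm², x = 160 mm, Ī = 1017.9 mm⁴.
By symmetry the centroid is at mid-width, x̄ = 100 mm.
Transfer each piece to the vertical centroidal axis using Ī + A·d² with d = x − 100:
  plate: d = 0 mm → contributes +23 333 333 mm⁴
  hole 1: d = -60 mm → contributes −408 168 mm⁴
  hole 2: d = -20 mm → contributes −46 257 mm⁴
  hole 3: d = 20 mm → contributes −46 257 mm⁴
  hole 4: d = 60 mm → contributes −408 168 mm⁴
Total I = 22 424 483 mm⁴.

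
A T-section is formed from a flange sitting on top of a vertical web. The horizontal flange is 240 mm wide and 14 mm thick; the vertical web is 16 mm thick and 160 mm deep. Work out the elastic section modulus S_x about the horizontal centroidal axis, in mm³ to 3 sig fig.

Treat the section as a set of non-overlapping primitives; coordinates are from the bounding-box lower-left.
Flange: 240 × 14, A = 3 360 mm², y = 167 mm, Ī = 54 880 mm⁴.
Web: 16 × 160, A = 2 560 mm², y = 80 mm, Ī = 5 461 333 mm⁴.
Centroid: ȳ = ΣA·y / ΣA = 129.38 mm.
Transfer each piece to the horizontal centroidal axis using Ī + A·d² with d = y − 129.38:
  flange: d = 37.622 mm → contributes +4 810 578 mm⁴
  web: d = -49.378 mm → contributes +11 703 187 mm⁴
Total I = 16 513 766 mm⁴.
Extreme fibre distance c = 129.38 mm; S = I/c = 127 639 mm³.

S_x ≈ 1.28 × 10⁵ mm³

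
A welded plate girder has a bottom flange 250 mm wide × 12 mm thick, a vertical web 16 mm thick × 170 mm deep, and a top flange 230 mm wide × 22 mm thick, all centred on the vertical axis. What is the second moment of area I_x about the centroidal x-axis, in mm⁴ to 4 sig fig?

I_x ≈ 7.407 × 10⁷ mm⁴

Treat the section as a set of non-overlapping primitives; coordinates are from the bounding-box lower-left.
Bottom plate: 250 × 12, A = 3 000 mm², y = 6 mm, Ī = 36 000 mm⁴.
Web plate: 16 × 170, A = 2 720 mm², y = 97 mm, Ī = 6 550 667 mm⁴.
Top plate: 230 × 22, A = 5 060 mm², y = 193 mm, Ī = 204 087 mm⁴.
Centroid: ȳ = ΣA·y / ΣA = 116.737 mm.
Transfer each piece to the centroidal x-axis using Ī + A·d² with d = y − 116.737:
  bottom plate: d = -110.737 mm → contributes +36 823 750 mm⁴
  web plate: d = -19.7365 mm → contributes +7 610 192 mm⁴
  top plate: d = 76.2635 mm → contributes +29 633 623 mm⁴
Total I = 74 067 565 mm⁴.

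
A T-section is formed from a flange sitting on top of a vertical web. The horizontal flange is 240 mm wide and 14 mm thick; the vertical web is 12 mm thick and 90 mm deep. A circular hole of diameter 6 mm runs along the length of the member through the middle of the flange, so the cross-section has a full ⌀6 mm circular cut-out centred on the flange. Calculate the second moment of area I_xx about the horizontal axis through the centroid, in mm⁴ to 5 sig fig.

Decompose the section into non-overlapping parts with the origin at the bottom-left of its bounding rectangle.
Flange: 240 × 14, A = 3 360 mm², y = 97 mm, Ī = 54 880 mm⁴.
Web: 12 × 90, A = 1 080 mm², y = 45 mm, Ī = 729 000 mm⁴.
Hole (subtracted): ⌀6, A = 28.27433 mm², y = 97 mm, Ī = 63.61725 mm⁴.
Centroid: ȳ = ΣA·y / ΣA = 84.27029 mm.
Transfer each piece to the horizontal axis through the centroid using Ī + A·d² with d = y − 84.27029:
  flange: d = 12.72971 mm → contributes +599353.2 mm⁴
  web: d = -39.27029 mm → contributes +2 394 528 mm⁴
  hole: d = 12.72971 mm → contributes −4645.348 mm⁴
Total I = 2 989 236 mm⁴.

I_xx ≈ 2.9892 × 10⁶ mm⁴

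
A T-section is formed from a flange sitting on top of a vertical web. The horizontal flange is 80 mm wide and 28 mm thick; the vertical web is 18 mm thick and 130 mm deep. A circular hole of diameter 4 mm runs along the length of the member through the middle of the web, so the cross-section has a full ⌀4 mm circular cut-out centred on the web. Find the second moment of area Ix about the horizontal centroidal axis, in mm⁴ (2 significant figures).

Ix ≈ 1.1 × 10⁷ mm⁴

Break the section into simple shapes (no overlaps), measuring from the bottom-left corner of the bounding box.
Flange: 80 × 28, A = 2 240 mm², y = 144 mm, Ī = 146 347 mm⁴.
Web: 18 × 130, A = 2 340 mm², y = 65 mm, Ī = 3 295 500 mm⁴.
Hole (subtracted): ⌀4, A = 12.57 mm², y = 65 mm, Ī = 12.57 mm⁴.
Centroid: ȳ = ΣA·y / ΣA = 103.7 mm.
Transfer each piece to the horizontal centroidal axis using Ī + A·d² with d = y − 103.7:
  flange: d = 40.26 mm → contributes +3 776 394 mm⁴
  web: d = -38.74 mm → contributes +6 808 042 mm⁴
  hole: d = -38.74 mm → contributes −18 876 mm⁴
Total I = 10 565 561 mm⁴.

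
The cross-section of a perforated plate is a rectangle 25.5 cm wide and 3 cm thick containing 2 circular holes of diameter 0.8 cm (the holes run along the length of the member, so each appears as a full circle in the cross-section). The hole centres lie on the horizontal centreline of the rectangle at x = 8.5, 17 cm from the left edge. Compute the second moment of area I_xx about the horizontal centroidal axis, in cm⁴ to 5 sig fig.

Break the section into simple shapes (no overlaps), measuring from the bottom-left corner of the bounding box.
Plate: 25.5 × 3, A = 76.5 cm², y = 1.5 cm, Ī = 57.375 cm⁴.
Hole 1 (subtracted): ⌀0.8, A = 0.5026548 cm², y = 1.5 cm, Ī = 0.02010619 cm⁴.
Hole 2 (subtracted): ⌀0.8, A = 0.5026548 cm², y = 1.5 cm, Ī = 0.02010619 cm⁴.
By symmetry the centroid is at mid-height, ȳ = 1.5 cm.
All pieces are centred on the horizontal centroidal axis, so I = ΣĪ (holes subtracted) = 57.33479 cm⁴.

I_xx ≈ 57.335 cm⁴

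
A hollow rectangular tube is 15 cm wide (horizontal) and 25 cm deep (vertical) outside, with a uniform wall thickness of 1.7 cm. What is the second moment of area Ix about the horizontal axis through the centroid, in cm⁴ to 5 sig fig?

Split into non-overlapping primitives; take the origin at the lower-left of the bounding box.
Outer rectangle: 15 × 25, A = 375 cm², y = 12.5 cm, Ī = 19531.25 cm⁴.
Inner void (subtracted): 11.6 × 21.6, A = 250.56 cm², y = 12.5 cm, Ī = 9741.773 cm⁴.
By symmetry the centroid is at mid-height, ȳ = 12.5 cm.
All pieces are centred on the horizontal axis through the centroid, so I = ΣĪ (holes subtracted) = 9789.477 cm⁴.

Ix ≈ 9789.5 cm⁴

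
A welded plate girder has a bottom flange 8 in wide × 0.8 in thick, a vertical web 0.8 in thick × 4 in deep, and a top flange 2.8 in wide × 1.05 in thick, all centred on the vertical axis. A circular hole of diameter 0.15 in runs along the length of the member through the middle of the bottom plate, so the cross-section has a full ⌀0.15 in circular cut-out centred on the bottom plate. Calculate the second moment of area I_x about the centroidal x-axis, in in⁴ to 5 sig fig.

Split into non-overlapping primitives; take the origin at the lower-left of the bounding box.
Bottom plate: 8 × 0.8, A = 6.4 in², y = 0.4 in, Ī = 0.3413333 in⁴.
Web plate: 0.8 × 4, A = 3.2 in², y = 2.8 in, Ī = 4.266667 in⁴.
Top plate: 2.8 × 1.05, A = 2.94 in², y = 5.325 in, Ī = 0.2701125 in⁴.
Hole (subtracted): ⌀0.15, A = 0.01767146 in², y = 0.4 in, Ī = 0.00002485049 in⁴.
Centroid: ȳ = ΣA·y / ΣA = 2.169599 in.
Transfer each piece to the centroidal x-axis using Ī + A·d² with d = y − 2.169599:
  bottom plate: d = -1.769599 in → contributes +20.38281 in⁴
  web plate: d = 0.630401 in → contributes +5.538364 in⁴
  top plate: d = 3.155401 in → contributes +29.54239 in⁴
  hole: d = -1.769599 in → contributes −0.05536268 in⁴
Total I = 55.4082 in⁴.

I_x ≈ 55.408 in⁴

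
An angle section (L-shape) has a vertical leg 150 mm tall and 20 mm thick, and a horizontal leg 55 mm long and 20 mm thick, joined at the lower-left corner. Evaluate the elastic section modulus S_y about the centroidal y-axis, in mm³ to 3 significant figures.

S_y ≈ 1.51 × 10⁴ mm³

Split into non-overlapping primitives; take the origin at the lower-left of the bounding box.
Vertical leg: 20 × 150, A = 3 000 mm², x = 10 mm, Ī = 100 000 mm⁴.
Horizontal leg (remainder): 35 × 20, A = 700 mm², x = 37.5 mm, Ī = 71 458 mm⁴.
Centroid: x̄ = ΣA·x / ΣA = 15.203 mm.
Transfer each piece to the centroidal y-axis using Ī + A·d² with d = x − 15.203:
  vertical leg: d = -5.2027 mm → contributes +181 204 mm⁴
  horizontal leg (remainder): d = 22.297 mm → contributes +419 477 mm⁴
Total I = 600 681 mm⁴.
Extreme fibre distance c = 39.797 mm; S = I/c = 15 094 mm³.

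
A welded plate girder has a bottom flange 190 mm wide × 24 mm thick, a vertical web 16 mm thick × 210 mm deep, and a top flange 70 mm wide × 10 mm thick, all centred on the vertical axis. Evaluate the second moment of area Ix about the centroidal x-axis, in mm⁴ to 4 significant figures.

Ix ≈ 5.929 × 10⁷ mm⁴

Break the section into simple shapes (no overlaps), measuring from the bottom-left corner of the bounding box.
Bottom plate: 190 × 24, A = 4 560 mm², y = 12 mm, Ī = 218 880 mm⁴.
Web plate: 16 × 210, A = 3 360 mm², y = 129 mm, Ī = 12 348 000 mm⁴.
Top plate: 70 × 10, A = 700 mm², y = 239 mm, Ī = 5833.33 mm⁴.
Centroid: ȳ = ΣA·y / ΣA = 76.0394 mm.
Transfer each piece to the centroidal x-axis using Ī + A·d² with d = y − 76.0394:
  bottom plate: d = -64.0394 mm → contributes +18 919 669 mm⁴
  web plate: d = 52.9606 mm → contributes +21 772 197 mm⁴
  top plate: d = 162.961 mm → contributes +18 595 133 mm⁴
Total I = 59 287 000 mm⁴.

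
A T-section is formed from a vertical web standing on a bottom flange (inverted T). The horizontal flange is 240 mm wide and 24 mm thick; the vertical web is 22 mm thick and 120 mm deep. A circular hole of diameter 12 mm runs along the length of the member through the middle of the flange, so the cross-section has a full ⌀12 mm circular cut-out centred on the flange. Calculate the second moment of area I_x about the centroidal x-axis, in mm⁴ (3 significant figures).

I_x ≈ 1.28 × 10⁷ mm⁴

Break the section into simple shapes (no overlaps), measuring from the bottom-left corner of the bounding box.
Flange: 240 × 24, A = 5 760 mm², y = 12 mm, Ī = 276 480 mm⁴.
Web: 22 × 120, A = 2 640 mm², y = 84 mm, Ī = 3 168 000 mm⁴.
Hole (subtracted): ⌀12, A = 113.1 mm², y = 12 mm, Ī = 1017.9 mm⁴.
Centroid: ȳ = ΣA·y / ΣA = 34.937 mm.
Transfer each piece to the centroidal x-axis using Ī + A·d² with d = y − 34.937:
  flange: d = -22.937 mm → contributes +3 306 956 mm⁴
  web: d = 49.063 mm → contributes +9 522 846 mm⁴
  hole: d = -22.937 mm → contributes −60 521 mm⁴
Total I = 12 769 281 mm⁴.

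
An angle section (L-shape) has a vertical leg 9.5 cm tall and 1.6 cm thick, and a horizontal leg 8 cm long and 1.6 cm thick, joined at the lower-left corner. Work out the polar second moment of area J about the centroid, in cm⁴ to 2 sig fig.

J ≈ 350 cm⁴

Split into non-overlapping primitives; take the origin at the lower-left of the bounding box.
Vertical leg: 1.6 × 9.5, A = 15.2 cm², y = 4.75 cm, Ī = 114.3 cm⁴.
Horizontal leg (remainder): 6.4 × 1.6, A = 10.24 cm², y = 0.8 cm, Ī = 2.185 cm⁴.
Centroid: ȳ = ΣA·y / ΣA = 3.16 cm.
Transfer each piece to the centroidal x-axis using Ī + A·d² with d = y − 3.16:
  vertical leg: d = 1.59 cm → contributes +152.7 cm⁴
  horizontal leg (remainder): d = -2.36 cm → contributes +59.22 cm⁴
Total I = 212 cm⁴.
For the y-axis: x̄ = 2.41 cm.
Repeating about the centroidal y-axis gives I_y = 136.1 cm⁴.
Polar second moment: J = I_x + I_y = 348 cm⁴.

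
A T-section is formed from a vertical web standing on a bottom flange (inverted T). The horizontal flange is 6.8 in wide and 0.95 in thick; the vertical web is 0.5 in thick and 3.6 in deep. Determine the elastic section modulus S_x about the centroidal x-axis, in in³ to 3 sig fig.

S_x ≈ 2.71 in³

Break the section into simple shapes (no overlaps), measuring from the bottom-left corner of the bounding box.
Flange: 6.8 × 0.95, A = 6.46 in², y = 0.475 in, Ī = 0.48585 in⁴.
Web: 0.5 × 3.6, A = 1.8 in², y = 2.75 in, Ī = 1.944 in⁴.
Centroid: ȳ = ΣA·y / ΣA = 0.97076 in.
Transfer each piece to the centroidal x-axis using Ī + A·d² with d = y − 0.97076:
  flange: d = -0.49576 in → contributes +2.0736 in⁴
  web: d = 1.7792 in → contributes +7.6422 in⁴
Total I = 9.7158 in⁴.
Extreme fibre distance c = 3.5792 in; S = I/c = 2.7145 in³.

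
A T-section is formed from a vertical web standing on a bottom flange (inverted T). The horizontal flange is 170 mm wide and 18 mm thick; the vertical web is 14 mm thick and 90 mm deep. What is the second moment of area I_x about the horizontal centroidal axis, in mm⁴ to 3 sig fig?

I_x ≈ 3.54 × 10⁶ mm⁴

Decompose the section into non-overlapping parts with the origin at the bottom-left of its bounding rectangle.
Flange: 170 × 18, A = 3 060 mm², y = 9 mm, Ī = 82 620 mm⁴.
Web: 14 × 90, A = 1 260 mm², y = 63 mm, Ī = 850 500 mm⁴.
Centroid: ȳ = ΣA·y / ΣA = 24.75 mm.
Transfer each piece to the horizontal centroidal axis using Ī + A·d² with d = y − 24.75:
  flange: d = -15.75 mm → contributes +841 691 mm⁴
  web: d = 38.25 mm → contributes +2 693 959 mm⁴
Total I = 3 535 650 mm⁴.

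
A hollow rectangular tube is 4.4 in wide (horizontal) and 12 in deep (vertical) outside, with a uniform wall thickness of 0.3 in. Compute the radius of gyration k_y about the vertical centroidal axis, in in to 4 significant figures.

k_y ≈ 1.867 in

Split into non-overlapping primitives; take the origin at the lower-left of the bounding box.
Outer rectangle: 4.4 × 12, A = 52.8 in², x = 2.2 in, Ī = 85.184 in⁴.
Inner void (subtracted): 3.8 × 11.4, A = 43.32 in², x = 2.2 in, Ī = 52.1284 in⁴.
By symmetry the centroid is at mid-width, x̄ = 2.2 in.
All pieces are centred on the vertical centroidal axis, so I = ΣĪ (holes subtracted) = 33.0556 in⁴.
Radius of gyration: k = √(I/A) = √(33.0556 / 9.48) = 1.86732 in.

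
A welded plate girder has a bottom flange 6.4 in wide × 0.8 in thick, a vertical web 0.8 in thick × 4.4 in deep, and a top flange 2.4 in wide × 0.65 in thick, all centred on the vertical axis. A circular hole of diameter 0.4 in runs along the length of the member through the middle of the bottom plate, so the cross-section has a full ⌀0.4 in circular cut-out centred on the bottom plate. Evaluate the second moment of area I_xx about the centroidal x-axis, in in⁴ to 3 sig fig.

I_xx ≈ 41.6 in⁴

Decompose the section into non-overlapping parts with the origin at the bottom-left of its bounding rectangle.
Bottom plate: 6.4 × 0.8, A = 5.12 in², y = 0.4 in, Ī = 0.27307 in⁴.
Web plate: 0.8 × 4.4, A = 3.52 in², y = 3 in, Ī = 5.6789 in⁴.
Top plate: 2.4 × 0.65, A = 1.56 in², y = 5.525 in, Ī = 0.054925 in⁴.
Hole (subtracted): ⌀0.4, A = 0.12566 in², y = 0.4 in, Ī = 0.0012566 in⁴.
Centroid: ȳ = ΣA·y / ΣA = 2.102 in.
Transfer each piece to the centroidal x-axis using Ī + A·d² with d = y − 2.102:
  bottom plate: d = -1.702 in → contributes +15.106 in⁴
  web plate: d = 0.89795 in → contributes +8.5172 in⁴
  top plate: d = 3.423 in → contributes +18.333 in⁴
  hole: d = -1.702 in → contributes −0.3653 in⁴
Total I = 41.59 in⁴.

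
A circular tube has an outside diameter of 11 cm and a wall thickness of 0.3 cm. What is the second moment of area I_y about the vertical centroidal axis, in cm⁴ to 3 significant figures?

Split into non-overlapping primitives; take the origin at the lower-left of the bounding box.
Outer circle: ⌀11, A = 95.033 cm², x = 5.5 cm, Ī = 718.69 cm⁴.
Bore (subtracted): ⌀10.4, A = 84.949 cm², x = 5.5 cm, Ī = 574.25 cm⁴.
By symmetry the centroid is at mid-width, x̄ = 5.5 cm.
All pieces are centred on the vertical centroidal axis, so I = ΣĪ (holes subtracted) = 144.44 cm⁴.

I_y ≈ 144 cm⁴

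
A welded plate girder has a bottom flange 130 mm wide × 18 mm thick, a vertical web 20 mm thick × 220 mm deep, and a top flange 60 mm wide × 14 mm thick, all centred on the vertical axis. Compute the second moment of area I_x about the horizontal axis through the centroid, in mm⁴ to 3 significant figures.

Treat the section as a set of non-overlapping primitives; coordinates are from the bounding-box lower-left.
Bottom plate: 130 × 18, A = 2 340 mm², y = 9 mm, Ī = 63 180 mm⁴.
Web plate: 20 × 220, A = 4 400 mm², y = 128 mm, Ī = 17 746 667 mm⁴.
Top plate: 60 × 14, A = 840 mm², y = 245 mm, Ī = 13 720 mm⁴.
Centroid: ȳ = ΣA·y / ΣA = 104.23 mm.
Transfer each piece to the horizontal axis through the centroid using Ī + A·d² with d = y − 104.23:
  bottom plate: d = -95.23 mm → contributes +21 283 862 mm⁴
  web plate: d = 23.77 mm → contributes +20 232 817 mm⁴
  top plate: d = 140.77 mm → contributes +16 659 428 mm⁴
Total I = 58 176 107 mm⁴.

I_x ≈ 5.82 × 10⁷ mm⁴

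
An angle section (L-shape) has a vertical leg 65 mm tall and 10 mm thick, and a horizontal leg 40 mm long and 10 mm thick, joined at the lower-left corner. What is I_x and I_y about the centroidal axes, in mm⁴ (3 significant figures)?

I_x ≈ 3.87 × 10⁵ mm⁴, I_y ≈ 1.10 × 10⁵ mm⁴

Break the section into simple shapes (no overlaps), measuring from the bottom-left corner of the bounding box.
Vertical leg: 10 × 65, A = 650 mm², y = 32.5 mm, Ī = 228 854 mm⁴.
Horizontal leg (remainder): 30 × 10, A = 300 mm², y = 5 mm, Ī = 2 500 mm⁴.
Centroid: ȳ = ΣA·y / ΣA = 23.816 mm.
Transfer each piece to the centroidal x-axis using Ī + A·d² with d = y − 23.816:
  vertical leg: d = 8.6842 mm → contributes +277 874 mm⁴
  horizontal leg (remainder): d = -18.816 mm → contributes +108 710 mm⁴
Total I = 386 584 mm⁴.
For the y-axis: x̄ = 11.316 mm.
Repeating about the centroidal y-axis gives I_y = 110 022 mm⁴.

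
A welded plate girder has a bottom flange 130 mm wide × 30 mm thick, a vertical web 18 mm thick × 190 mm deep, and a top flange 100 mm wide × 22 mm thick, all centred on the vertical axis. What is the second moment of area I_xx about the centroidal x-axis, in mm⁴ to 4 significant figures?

Break the section into simple shapes (no overlaps), measuring from the bottom-left corner of the bounding box.
Bottom plate: 130 × 30, A = 3 900 mm², y = 15 mm, Ī = 292 500 mm⁴.
Web plate: 18 × 190, A = 3 420 mm², y = 125 mm, Ī = 10 288 500 mm⁴.
Top plate: 100 × 22, A = 2 200 mm², y = 231 mm, Ī = 88733.3 mm⁴.
Centroid: ȳ = ΣA·y / ΣA = 104.433 mm.
Transfer each piece to the centroidal x-axis using Ī + A·d² with d = y − 104.433:
  bottom plate: d = -89.4328 mm → contributes +31 485 562 mm⁴
  web plate: d = 20.5672 mm → contributes +11 735 197 mm⁴
  top plate: d = 126.567 mm → contributes +35 331 112 mm⁴
Total I = 78 551 870 mm⁴.

I_xx ≈ 7.855 × 10⁷ mm⁴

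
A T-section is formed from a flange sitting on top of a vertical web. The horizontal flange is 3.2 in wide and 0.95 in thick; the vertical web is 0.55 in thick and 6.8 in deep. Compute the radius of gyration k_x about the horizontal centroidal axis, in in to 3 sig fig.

k_x ≈ 2.42 in

Break the section into simple shapes (no overlaps), measuring from the bottom-left corner of the bounding box.
Flange: 3.2 × 0.95, A = 3.04 in², y = 7.275 in, Ī = 0.22863 in⁴.
Web: 0.55 × 6.8, A = 3.74 in², y = 3.4 in, Ī = 14.411 in⁴.
Centroid: ȳ = ΣA·y / ΣA = 5.1375 in.
Transfer each piece to the horizontal centroidal axis using Ī + A·d² with d = y − 5.1375:
  flange: d = 2.1375 in → contributes +14.119 in⁴
  web: d = -1.7375 in → contributes +25.702 in⁴
Total I = 39.82 in⁴.
Radius of gyration: k = √(I/A) = √(39.82 / 6.78) = 2.4235 in.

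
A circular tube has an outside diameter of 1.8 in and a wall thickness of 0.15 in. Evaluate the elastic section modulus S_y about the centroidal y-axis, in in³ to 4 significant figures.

Decompose the section into non-overlapping parts with the origin at the bottom-left of its bounding rectangle.
Outer circle: ⌀1.8, A = 2.54469 in², x = 0.9 in, Ī = 0.5153 in⁴.
Bore (subtracted): ⌀1.5, A = 1.76715 in², x = 0.9 in, Ī = 0.248505 in⁴.
By symmetry the centroid is at mid-width, x̄ = 0.9 in.
All pieces are centred on the centroidal y-axis, so I = ΣĪ (holes subtracted) = 0.266795 in⁴.
Extreme fibre distance c = 0.9 in; S = I/c = 0.296439 in³.

S_y ≈ 0.2964 in³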